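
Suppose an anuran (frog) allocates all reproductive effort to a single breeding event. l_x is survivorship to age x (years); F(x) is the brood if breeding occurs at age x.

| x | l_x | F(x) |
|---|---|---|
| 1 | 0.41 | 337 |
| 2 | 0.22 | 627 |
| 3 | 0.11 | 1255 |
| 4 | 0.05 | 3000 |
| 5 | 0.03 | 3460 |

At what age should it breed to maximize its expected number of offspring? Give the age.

4

Expected offspring if breeding at age x = l_x × F(x):
  age 1: 0.41 × 337 = 138.170
  age 2: 0.22 × 627 = 137.940
  age 3: 0.11 × 1255 = 138.050
  age 4: 0.05 × 3000 = 150.000
  age 5: 0.03 × 3460 = 103.800
Maximum at age 4 (150.000).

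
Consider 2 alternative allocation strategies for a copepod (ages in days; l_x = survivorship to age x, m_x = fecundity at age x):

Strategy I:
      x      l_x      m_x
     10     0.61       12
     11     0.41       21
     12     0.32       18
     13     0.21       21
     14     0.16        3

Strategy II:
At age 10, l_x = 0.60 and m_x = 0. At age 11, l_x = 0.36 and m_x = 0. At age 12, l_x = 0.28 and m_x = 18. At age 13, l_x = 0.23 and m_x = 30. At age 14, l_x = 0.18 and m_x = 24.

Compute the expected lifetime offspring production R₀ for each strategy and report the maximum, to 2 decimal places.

26.58

Strategy I: R₀ = 0.61×12 + 0.41×21 + 0.32×18 + 0.21×21 + 0.16×3 = 26.5800
Strategy II: R₀ = 0.60×0 + 0.36×0 + 0.28×18 + 0.23×30 + 0.18×24 = 16.2600
Highest R₀: strategy I with 26.5800.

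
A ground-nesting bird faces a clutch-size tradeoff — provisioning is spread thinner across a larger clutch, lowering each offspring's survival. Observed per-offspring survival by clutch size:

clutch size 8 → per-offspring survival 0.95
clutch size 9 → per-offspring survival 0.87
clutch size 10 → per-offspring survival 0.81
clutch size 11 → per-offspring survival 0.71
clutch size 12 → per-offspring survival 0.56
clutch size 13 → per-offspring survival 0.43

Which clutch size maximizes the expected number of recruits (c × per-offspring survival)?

Expected recruits = c × s(c):
  c=8: 8 × 0.95 = 7.600
  c=9: 9 × 0.87 = 7.830
  c=10: 10 × 0.81 = 8.100
  c=11: 11 × 0.71 = 7.810
  c=12: 12 × 0.56 = 6.720
  c=13: 13 × 0.43 = 5.590
Maximum at c = 10 (8.100 recruits).

10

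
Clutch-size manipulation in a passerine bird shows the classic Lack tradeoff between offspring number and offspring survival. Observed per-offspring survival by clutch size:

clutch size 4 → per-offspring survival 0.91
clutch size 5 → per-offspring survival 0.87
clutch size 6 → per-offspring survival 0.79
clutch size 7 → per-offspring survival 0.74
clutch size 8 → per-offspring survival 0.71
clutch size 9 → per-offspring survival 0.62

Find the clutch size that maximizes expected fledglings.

8

Expected fledglings = c × s(c):
  c=4: 4 × 0.91 = 3.640
  c=5: 5 × 0.87 = 4.350
  c=6: 6 × 0.79 = 4.740
  c=7: 7 × 0.74 = 5.180
  c=8: 8 × 0.71 = 5.680
  c=9: 9 × 0.62 = 5.580
Maximum at c = 8 (5.680 fledglings).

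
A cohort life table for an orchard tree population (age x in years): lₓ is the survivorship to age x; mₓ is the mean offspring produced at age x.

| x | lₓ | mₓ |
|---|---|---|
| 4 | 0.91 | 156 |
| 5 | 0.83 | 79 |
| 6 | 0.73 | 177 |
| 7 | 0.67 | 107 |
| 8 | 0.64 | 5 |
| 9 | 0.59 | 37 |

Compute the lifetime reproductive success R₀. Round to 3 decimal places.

433.460

R₀ = Σ lₓ mₓ:
  age 4: 0.91 × 156 = 141.9600
  age 5: 0.83 × 79 = 65.5700
  age 6: 0.73 × 177 = 129.2100
  age 7: 0.67 × 107 = 71.6900
  age 8: 0.64 × 5 = 3.2000
  age 9: 0.59 × 37 = 21.8300
R₀ = 141.9600 + 65.5700 + 129.2100 + 71.6900 + 3.2000 + 21.8300 = 433.4600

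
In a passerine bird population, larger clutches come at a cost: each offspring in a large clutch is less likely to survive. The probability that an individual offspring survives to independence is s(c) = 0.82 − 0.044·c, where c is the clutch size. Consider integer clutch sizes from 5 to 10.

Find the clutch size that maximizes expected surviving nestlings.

Expected surviving nestlings = c × s(c):
  c=5: 5 × 0.600 = 3.000
  c=6: 6 × 0.556 = 3.336
  c=7: 7 × 0.512 = 3.584
  c=8: 8 × 0.468 = 3.744
  c=9: 9 × 0.424 = 3.816
  c=10: 10 × 0.380 = 3.800
Maximum at c = 9 (3.816 surviving nestlings).

9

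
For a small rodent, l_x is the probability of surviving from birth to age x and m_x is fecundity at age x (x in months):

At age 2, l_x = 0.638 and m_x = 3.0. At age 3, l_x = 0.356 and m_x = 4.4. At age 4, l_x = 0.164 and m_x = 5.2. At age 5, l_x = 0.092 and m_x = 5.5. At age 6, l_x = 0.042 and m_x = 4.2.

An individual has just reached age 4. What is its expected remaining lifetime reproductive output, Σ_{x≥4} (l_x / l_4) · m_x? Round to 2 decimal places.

9.36

l_4 = 0.164. Conditional survival from age 4 to x is l_x / l_4.
  x=4: (0.164/0.164) × 5.2 = 5.2000
  x=5: (0.092/0.164) × 5.5 = 3.0854
  x=6: (0.042/0.164) × 4.2 = 1.0756
Sum = 5.2000 + 3.0854 + 1.0756 = 9.3610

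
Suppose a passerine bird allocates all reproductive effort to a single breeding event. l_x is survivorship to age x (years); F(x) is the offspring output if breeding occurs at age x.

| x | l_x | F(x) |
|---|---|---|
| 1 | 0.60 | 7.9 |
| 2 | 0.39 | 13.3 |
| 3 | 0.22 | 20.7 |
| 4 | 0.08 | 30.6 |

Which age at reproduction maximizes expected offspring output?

Expected offspring if breeding at age x = l_x × F(x):
  age 1: 0.60 × 7.9 = 4.740
  age 2: 0.39 × 13.3 = 5.187
  age 3: 0.22 × 20.7 = 4.554
  age 4: 0.08 × 30.6 = 2.448
Maximum at age 2 (5.187).

2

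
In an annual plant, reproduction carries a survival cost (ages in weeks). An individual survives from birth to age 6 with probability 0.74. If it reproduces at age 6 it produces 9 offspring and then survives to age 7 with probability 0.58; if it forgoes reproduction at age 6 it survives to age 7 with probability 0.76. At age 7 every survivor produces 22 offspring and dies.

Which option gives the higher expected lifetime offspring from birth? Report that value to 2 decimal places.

breed at age 6: R₀ = 0.74 × (9 + 0.58 × 22) = 0.74 × 21.7600 = 16.1024
delay to age 7: R₀ = 0.74 × (0.76 × 22) = 0.74 × 16.7200 = 12.3728
Higher: breed at age 6 (16.1024).

16.10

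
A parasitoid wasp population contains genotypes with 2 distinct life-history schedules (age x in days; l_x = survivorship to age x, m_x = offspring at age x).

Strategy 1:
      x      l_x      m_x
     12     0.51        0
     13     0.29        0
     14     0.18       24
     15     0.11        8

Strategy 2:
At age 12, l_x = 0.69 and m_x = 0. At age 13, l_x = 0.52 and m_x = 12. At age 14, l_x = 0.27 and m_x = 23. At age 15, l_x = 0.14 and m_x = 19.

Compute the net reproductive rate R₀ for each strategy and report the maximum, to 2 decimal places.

Strategy 1: R₀ = 0.51×0 + 0.29×0 + 0.18×24 + 0.11×8 = 5.2000
Strategy 2: R₀ = 0.69×0 + 0.52×12 + 0.27×23 + 0.14×19 = 15.1100
Highest R₀: strategy 2 with 15.1100.

15.11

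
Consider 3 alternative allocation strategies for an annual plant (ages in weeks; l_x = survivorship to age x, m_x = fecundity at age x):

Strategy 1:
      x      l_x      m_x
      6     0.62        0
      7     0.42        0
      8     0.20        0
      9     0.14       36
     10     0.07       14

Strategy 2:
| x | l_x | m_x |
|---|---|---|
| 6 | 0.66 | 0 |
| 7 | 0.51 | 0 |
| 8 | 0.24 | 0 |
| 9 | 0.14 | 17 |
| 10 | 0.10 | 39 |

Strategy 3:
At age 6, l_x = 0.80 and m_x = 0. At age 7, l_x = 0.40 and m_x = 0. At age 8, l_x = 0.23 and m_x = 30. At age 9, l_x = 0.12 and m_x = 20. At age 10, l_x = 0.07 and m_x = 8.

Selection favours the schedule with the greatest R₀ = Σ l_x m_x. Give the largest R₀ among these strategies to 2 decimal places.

9.86

Strategy 1: R₀ = 0.62×0 + 0.42×0 + 0.20×0 + 0.14×36 + 0.07×14 = 6.0200
Strategy 2: R₀ = 0.66×0 + 0.51×0 + 0.24×0 + 0.14×17 + 0.10×39 = 6.2800
Strategy 3: R₀ = 0.80×0 + 0.40×0 + 0.23×30 + 0.12×20 + 0.07×8 = 9.8600
Highest R₀: strategy 3 with 9.8600.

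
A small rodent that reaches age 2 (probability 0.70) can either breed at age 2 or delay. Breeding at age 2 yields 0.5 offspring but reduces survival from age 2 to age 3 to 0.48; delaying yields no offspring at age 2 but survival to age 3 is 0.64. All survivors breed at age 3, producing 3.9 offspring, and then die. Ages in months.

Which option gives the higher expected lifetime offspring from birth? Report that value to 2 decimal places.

1.75

breed at age 2: R₀ = 0.70 × (0.5 + 0.48 × 3.9) = 0.70 × 2.3720 = 1.6604
delay to age 3: R₀ = 0.70 × (0.64 × 3.9) = 0.70 × 2.4960 = 1.7472
Higher: delay to age 3 (1.7472).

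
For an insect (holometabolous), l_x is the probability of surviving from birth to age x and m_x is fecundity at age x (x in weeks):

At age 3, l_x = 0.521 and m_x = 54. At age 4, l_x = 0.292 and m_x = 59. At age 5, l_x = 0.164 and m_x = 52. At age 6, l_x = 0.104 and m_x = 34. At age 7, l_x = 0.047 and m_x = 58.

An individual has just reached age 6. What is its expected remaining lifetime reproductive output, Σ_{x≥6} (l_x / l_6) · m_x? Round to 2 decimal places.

60.21

l_6 = 0.104. Conditional survival from age 6 to x is l_x / l_6.
  x=6: (0.104/0.104) × 34 = 34.0000
  x=7: (0.047/0.104) × 58 = 26.2115
Sum = 34.0000 + 26.2115 = 60.2115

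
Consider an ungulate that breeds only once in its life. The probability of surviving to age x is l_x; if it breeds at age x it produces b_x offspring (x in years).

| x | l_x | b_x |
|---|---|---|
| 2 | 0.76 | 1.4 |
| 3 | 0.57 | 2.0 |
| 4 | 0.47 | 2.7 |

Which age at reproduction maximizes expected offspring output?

4

Expected offspring if breeding at age x = l_x × b_x:
  age 2: 0.76 × 1.4 = 1.064
  age 3: 0.57 × 2.0 = 1.140
  age 4: 0.47 × 2.7 = 1.269
Maximum at age 4 (1.269).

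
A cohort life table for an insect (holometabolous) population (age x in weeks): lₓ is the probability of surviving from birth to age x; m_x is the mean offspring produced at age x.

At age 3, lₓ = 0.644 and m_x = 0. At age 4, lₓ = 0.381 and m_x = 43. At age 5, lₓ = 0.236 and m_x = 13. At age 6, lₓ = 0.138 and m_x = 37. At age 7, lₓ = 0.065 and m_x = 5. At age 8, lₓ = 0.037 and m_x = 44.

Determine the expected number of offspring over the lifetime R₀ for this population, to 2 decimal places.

26.51

R₀ = Σ lₓ m_x:
  age 3: 0.644 × 0 = 0.0000
  age 4: 0.381 × 43 = 16.3830
  age 5: 0.236 × 13 = 3.0680
  age 6: 0.138 × 37 = 5.1060
  age 7: 0.065 × 5 = 0.3250
  age 8: 0.037 × 44 = 1.6280
R₀ = 0.0000 + 16.3830 + 3.0680 + 5.1060 + 0.3250 + 1.6280 = 26.5100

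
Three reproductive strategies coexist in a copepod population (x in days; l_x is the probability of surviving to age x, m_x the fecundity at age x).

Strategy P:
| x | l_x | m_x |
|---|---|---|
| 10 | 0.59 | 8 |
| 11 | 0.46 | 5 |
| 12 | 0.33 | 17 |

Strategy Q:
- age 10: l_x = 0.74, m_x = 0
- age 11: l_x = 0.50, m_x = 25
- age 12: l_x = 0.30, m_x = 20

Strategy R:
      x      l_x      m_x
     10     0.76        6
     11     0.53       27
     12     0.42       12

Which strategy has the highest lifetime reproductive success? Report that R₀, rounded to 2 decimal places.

23.91

Strategy P: R₀ = 0.59×8 + 0.46×5 + 0.33×17 = 12.6300
Strategy Q: R₀ = 0.74×0 + 0.50×25 + 0.30×20 = 18.5000
Strategy R: R₀ = 0.76×6 + 0.53×27 + 0.42×12 = 23.9100
Highest R₀: strategy R with 23.9100.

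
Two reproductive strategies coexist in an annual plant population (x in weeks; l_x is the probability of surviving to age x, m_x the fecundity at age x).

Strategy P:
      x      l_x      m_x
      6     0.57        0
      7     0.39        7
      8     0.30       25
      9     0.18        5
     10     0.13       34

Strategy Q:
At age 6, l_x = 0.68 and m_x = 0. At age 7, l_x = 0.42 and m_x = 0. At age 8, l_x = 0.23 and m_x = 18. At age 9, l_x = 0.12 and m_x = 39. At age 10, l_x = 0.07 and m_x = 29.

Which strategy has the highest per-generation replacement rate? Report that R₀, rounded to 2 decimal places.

Strategy P: R₀ = 0.57×0 + 0.39×7 + 0.30×25 + 0.18×5 + 0.13×34 = 15.5500
Strategy Q: R₀ = 0.68×0 + 0.42×0 + 0.23×18 + 0.12×39 + 0.07×29 = 10.8500
Highest R₀: strategy P with 15.5500.

15.55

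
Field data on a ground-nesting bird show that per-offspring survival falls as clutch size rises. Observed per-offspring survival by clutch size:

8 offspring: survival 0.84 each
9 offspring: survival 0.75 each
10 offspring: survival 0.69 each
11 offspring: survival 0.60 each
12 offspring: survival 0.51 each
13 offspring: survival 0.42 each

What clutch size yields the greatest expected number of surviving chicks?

Expected surviving chicks = c × s(c):
  c=8: 8 × 0.84 = 6.720
  c=9: 9 × 0.75 = 6.750
  c=10: 10 × 0.69 = 6.900
  c=11: 11 × 0.60 = 6.600
  c=12: 12 × 0.51 = 6.120
  c=13: 13 × 0.42 = 5.460
Maximum at c = 10 (6.900 surviving chicks).

10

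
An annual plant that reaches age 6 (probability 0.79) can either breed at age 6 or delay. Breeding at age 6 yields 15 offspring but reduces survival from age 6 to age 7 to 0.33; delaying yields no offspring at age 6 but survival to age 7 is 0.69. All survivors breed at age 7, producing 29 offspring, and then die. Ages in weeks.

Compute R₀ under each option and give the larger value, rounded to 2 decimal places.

19.41

breed at age 6: R₀ = 0.79 × (15 + 0.33 × 29) = 0.79 × 24.5700 = 19.4103
delay to age 7: R₀ = 0.79 × (0.69 × 29) = 0.79 × 20.0100 = 15.8079
Higher: breed at age 6 (19.4103).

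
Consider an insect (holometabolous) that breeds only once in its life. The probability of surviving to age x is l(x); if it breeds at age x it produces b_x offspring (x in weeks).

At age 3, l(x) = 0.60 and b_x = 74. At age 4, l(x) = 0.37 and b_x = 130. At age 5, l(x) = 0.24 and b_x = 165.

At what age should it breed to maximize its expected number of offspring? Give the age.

Expected offspring if breeding at age x = l(x) × b_x:
  age 3: 0.60 × 74 = 44.400
  age 4: 0.37 × 130 = 48.100
  age 5: 0.24 × 165 = 39.600
Maximum at age 4 (48.100).

4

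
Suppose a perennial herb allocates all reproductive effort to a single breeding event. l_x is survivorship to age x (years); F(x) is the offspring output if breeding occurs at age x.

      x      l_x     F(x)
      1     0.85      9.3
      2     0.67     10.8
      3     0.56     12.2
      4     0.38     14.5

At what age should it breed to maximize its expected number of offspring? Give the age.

1

Expected offspring if breeding at age x = l_x × F(x):
  age 1: 0.85 × 9.3 = 7.905
  age 2: 0.67 × 10.8 = 7.236
  age 3: 0.56 × 12.2 = 6.832
  age 4: 0.38 × 14.5 = 5.510
Maximum at age 1 (7.905).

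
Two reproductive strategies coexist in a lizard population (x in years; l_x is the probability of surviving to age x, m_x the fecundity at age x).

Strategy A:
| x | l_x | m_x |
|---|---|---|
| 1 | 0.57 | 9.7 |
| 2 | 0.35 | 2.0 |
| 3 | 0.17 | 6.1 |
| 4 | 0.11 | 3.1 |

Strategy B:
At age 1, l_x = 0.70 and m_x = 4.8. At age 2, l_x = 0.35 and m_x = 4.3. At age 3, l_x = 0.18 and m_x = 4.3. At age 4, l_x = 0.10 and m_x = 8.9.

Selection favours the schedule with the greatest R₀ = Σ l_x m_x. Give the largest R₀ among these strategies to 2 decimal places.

Strategy A: R₀ = 0.57×9.7 + 0.35×2.0 + 0.17×6.1 + 0.11×3.1 = 7.6070
Strategy B: R₀ = 0.70×4.8 + 0.35×4.3 + 0.18×4.3 + 0.10×8.9 = 6.5290
Highest R₀: strategy A with 7.6070.

7.61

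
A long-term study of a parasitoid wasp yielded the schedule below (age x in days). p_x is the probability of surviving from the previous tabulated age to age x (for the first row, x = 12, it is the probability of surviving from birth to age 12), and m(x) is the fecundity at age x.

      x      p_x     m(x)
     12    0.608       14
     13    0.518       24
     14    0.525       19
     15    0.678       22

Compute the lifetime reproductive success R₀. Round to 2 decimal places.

21.68

Survivorship from birth: l_x = p_12·p_13·…·p_x.
  l_12 = 0.60800
  l_13 = 0.31494
  l_14 = 0.16535
  l_15 = 0.11210
R₀ = Σ l_x m(x):
  age 12: 0.60800 × 14 = 8.5120
  age 13: 0.31494 × 24 = 7.5586
  age 14: 0.16535 × 19 = 3.1416
  age 15: 0.11210 × 22 = 2.4662
R₀ = 8.5120 + 7.5586 + 3.1416 + 2.4662 = 21.6784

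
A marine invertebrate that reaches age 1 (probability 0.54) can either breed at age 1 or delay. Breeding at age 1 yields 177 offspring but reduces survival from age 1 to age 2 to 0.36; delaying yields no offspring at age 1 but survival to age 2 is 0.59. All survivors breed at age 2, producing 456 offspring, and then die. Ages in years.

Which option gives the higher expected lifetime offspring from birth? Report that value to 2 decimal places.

breed at age 1: R₀ = 0.54 × (177 + 0.36 × 456) = 0.54 × 341.1600 = 184.2264
delay to age 2: R₀ = 0.54 × (0.59 × 456) = 0.54 × 269.0400 = 145.2816
Higher: breed at age 1 (184.2264).

184.23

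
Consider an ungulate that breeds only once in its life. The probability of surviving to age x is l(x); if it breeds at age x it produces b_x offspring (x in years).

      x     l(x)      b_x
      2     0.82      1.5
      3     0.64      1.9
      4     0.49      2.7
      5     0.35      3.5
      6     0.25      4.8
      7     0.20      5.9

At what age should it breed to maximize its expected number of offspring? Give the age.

4

Expected offspring if breeding at age x = l(x) × b_x:
  age 2: 0.82 × 1.5 = 1.230
  age 3: 0.64 × 1.9 = 1.216
  age 4: 0.49 × 2.7 = 1.323
  age 5: 0.35 × 3.5 = 1.225
  age 6: 0.25 × 4.8 = 1.200
  age 7: 0.20 × 5.9 = 1.180
Maximum at age 4 (1.323).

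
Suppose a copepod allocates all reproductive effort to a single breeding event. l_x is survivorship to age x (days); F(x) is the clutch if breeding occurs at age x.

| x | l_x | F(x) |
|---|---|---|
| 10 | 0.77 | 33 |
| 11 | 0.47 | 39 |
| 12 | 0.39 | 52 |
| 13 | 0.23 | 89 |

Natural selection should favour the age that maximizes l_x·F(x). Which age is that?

10

Expected offspring if breeding at age x = l_x × F(x):
  age 10: 0.77 × 33 = 25.410
  age 11: 0.47 × 39 = 18.330
  age 12: 0.39 × 52 = 20.280
  age 13: 0.23 × 89 = 20.470
Maximum at age 10 (25.410).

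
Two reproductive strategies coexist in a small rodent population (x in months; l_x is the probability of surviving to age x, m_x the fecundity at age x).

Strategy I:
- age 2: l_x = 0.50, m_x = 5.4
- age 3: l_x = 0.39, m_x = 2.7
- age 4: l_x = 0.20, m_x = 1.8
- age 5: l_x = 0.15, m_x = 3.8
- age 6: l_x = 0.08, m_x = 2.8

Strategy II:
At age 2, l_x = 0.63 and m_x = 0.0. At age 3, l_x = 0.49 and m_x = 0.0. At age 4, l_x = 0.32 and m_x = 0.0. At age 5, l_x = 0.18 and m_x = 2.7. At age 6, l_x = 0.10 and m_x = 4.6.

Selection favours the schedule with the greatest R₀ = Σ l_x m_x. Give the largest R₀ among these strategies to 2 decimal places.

4.91

Strategy I: R₀ = 0.50×5.4 + 0.39×2.7 + 0.20×1.8 + 0.15×3.8 + 0.08×2.8 = 4.9070
Strategy II: R₀ = 0.63×0.0 + 0.49×0.0 + 0.32×0.0 + 0.18×2.7 + 0.10×4.6 = 0.9460
Highest R₀: strategy I with 4.9070.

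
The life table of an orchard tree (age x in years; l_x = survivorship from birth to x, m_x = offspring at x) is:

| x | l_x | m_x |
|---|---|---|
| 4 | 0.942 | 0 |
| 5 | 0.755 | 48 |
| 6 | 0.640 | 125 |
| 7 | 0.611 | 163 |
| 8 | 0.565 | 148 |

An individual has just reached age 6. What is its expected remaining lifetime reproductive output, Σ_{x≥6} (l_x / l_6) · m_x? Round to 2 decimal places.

411.27

l_6 = 0.640. Conditional survival from age 6 to x is l_x / l_6.
  x=6: (0.640/0.640) × 125 = 125.0000
  x=7: (0.611/0.640) × 163 = 155.6141
  x=8: (0.565/0.640) × 148 = 130.6562
Sum = 125.0000 + 155.6141 + 130.6562 = 411.2703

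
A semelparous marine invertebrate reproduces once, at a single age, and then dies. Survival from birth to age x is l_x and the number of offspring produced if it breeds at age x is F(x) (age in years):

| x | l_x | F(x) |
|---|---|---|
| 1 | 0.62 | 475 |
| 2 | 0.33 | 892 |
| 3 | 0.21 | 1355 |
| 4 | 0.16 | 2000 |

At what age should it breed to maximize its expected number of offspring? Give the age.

Expected offspring if breeding at age x = l_x × F(x):
  age 1: 0.62 × 475 = 294.500
  age 2: 0.33 × 892 = 294.360
  age 3: 0.21 × 1355 = 284.550
  age 4: 0.16 × 2000 = 320.000
Maximum at age 4 (320.000).

4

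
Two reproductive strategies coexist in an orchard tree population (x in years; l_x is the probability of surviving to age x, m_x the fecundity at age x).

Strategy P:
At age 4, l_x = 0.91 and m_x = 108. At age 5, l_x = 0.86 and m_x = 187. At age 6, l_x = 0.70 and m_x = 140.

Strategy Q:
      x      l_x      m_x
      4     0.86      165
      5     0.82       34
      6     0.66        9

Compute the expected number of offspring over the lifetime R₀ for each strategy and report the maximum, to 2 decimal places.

Strategy P: R₀ = 0.91×108 + 0.86×187 + 0.70×140 = 357.1000
Strategy Q: R₀ = 0.86×165 + 0.82×34 + 0.66×9 = 175.7200
Highest R₀: strategy P with 357.1000.

357.10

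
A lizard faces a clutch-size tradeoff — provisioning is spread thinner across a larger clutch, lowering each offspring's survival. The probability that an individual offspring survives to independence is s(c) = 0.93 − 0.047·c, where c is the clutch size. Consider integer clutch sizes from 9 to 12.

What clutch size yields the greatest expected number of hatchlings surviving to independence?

Expected hatchlings surviving to independence = c × s(c):
  c=9: 9 × 0.507 = 4.563
  c=10: 10 × 0.460 = 4.600
  c=11: 11 × 0.413 = 4.543
  c=12: 12 × 0.366 = 4.392
Maximum at c = 10 (4.600 hatchlings surviving to independence).

10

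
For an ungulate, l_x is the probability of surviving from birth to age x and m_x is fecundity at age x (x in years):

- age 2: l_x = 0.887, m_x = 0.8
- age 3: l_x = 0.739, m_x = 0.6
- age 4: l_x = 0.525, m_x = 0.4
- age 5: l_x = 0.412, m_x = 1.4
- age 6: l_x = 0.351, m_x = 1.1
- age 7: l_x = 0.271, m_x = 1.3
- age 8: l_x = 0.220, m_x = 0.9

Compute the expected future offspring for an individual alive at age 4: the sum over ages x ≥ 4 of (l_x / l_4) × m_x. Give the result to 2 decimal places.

l_4 = 0.525. Conditional survival from age 4 to x is l_x / l_4.
  x=4: (0.525/0.525) × 0.4 = 0.4000
  x=5: (0.412/0.525) × 1.4 = 1.0987
  x=6: (0.351/0.525) × 1.1 = 0.7354
  x=7: (0.271/0.525) × 1.3 = 0.6710
  x=8: (0.220/0.525) × 0.9 = 0.3771
Sum = 0.4000 + 1.0987 + 0.7354 + 0.6710 + 0.3771 = 3.2823

3.28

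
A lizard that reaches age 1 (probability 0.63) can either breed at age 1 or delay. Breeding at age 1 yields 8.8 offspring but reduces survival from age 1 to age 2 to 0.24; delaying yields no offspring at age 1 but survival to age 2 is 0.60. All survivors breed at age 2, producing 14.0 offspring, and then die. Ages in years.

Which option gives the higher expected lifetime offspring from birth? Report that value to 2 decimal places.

7.66

breed at age 1: R₀ = 0.63 × (8.8 + 0.24 × 14.0) = 0.63 × 12.1600 = 7.6608
delay to age 2: R₀ = 0.63 × (0.60 × 14.0) = 0.63 × 8.4000 = 5.2920
Higher: breed at age 1 (7.6608).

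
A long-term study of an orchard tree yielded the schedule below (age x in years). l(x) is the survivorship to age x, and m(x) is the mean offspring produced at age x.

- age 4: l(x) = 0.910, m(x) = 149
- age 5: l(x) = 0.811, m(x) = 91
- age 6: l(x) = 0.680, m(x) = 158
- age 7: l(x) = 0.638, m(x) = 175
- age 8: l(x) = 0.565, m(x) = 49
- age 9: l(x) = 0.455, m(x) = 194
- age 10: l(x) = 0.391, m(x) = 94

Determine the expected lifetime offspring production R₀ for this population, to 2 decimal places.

581.19

R₀ = Σ l(x) m(x):
  age 4: 0.910 × 149 = 135.5900
  age 5: 0.811 × 91 = 73.8010
  age 6: 0.680 × 158 = 107.4400
  age 7: 0.638 × 175 = 111.6500
  age 8: 0.565 × 49 = 27.6850
  age 9: 0.455 × 194 = 88.2700
  age 10: 0.391 × 94 = 36.7540
R₀ = 135.5900 + 73.8010 + 107.4400 + 111.6500 + 27.6850 + 88.2700 + 36.7540 = 581.1900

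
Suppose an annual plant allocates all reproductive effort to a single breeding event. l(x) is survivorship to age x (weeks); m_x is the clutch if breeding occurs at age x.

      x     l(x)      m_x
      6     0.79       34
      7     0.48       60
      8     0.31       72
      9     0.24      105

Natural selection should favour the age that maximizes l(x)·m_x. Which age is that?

7

Expected offspring if breeding at age x = l(x) × m_x:
  age 6: 0.79 × 34 = 26.860
  age 7: 0.48 × 60 = 28.800
  age 8: 0.31 × 72 = 22.320
  age 9: 0.24 × 105 = 25.200
Maximum at age 7 (28.800).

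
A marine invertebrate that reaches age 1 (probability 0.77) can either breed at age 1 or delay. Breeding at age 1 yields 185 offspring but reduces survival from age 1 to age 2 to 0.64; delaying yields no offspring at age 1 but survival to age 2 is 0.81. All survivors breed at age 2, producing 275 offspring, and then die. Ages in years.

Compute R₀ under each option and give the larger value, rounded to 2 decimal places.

277.97

breed at age 1: R₀ = 0.77 × (185 + 0.64 × 275) = 0.77 × 361.0000 = 277.9700
delay to age 2: R₀ = 0.77 × (0.81 × 275) = 0.77 × 222.7500 = 171.5175
Higher: breed at age 1 (277.9700).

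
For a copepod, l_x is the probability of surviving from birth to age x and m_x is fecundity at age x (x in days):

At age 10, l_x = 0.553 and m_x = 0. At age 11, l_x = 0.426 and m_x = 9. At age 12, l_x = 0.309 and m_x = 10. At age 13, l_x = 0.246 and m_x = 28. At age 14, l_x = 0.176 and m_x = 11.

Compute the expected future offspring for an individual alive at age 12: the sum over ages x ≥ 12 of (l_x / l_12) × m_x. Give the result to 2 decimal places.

l_12 = 0.309. Conditional survival from age 12 to x is l_x / l_12.
  x=12: (0.309/0.309) × 10 = 10.0000
  x=13: (0.246/0.309) × 28 = 22.2913
  x=14: (0.176/0.309) × 11 = 6.2654
Sum = 10.0000 + 22.2913 + 6.2654 = 38.5566

38.56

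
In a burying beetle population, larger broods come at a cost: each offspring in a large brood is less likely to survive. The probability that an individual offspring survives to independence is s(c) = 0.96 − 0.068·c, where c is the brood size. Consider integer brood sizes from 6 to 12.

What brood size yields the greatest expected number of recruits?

Expected recruits = c × s(c):
  c=6: 6 × 0.552 = 3.312
  c=7: 7 × 0.484 = 3.388
  c=8: 8 × 0.416 = 3.328
  c=9: 9 × 0.348 = 3.132
  c=10: 10 × 0.280 = 2.800
  c=11: 11 × 0.212 = 2.332
  c=12: 12 × 0.144 = 1.728
Maximum at c = 7 (3.388 recruits).

7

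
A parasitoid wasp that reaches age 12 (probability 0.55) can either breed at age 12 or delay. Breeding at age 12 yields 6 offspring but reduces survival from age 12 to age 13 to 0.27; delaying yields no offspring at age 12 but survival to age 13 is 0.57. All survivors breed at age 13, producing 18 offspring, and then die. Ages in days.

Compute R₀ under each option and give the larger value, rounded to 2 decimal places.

5.97

breed at age 12: R₀ = 0.55 × (6 + 0.27 × 18) = 0.55 × 10.8600 = 5.9730
delay to age 13: R₀ = 0.55 × (0.57 × 18) = 0.55 × 10.2600 = 5.6430
Higher: breed at age 12 (5.9730).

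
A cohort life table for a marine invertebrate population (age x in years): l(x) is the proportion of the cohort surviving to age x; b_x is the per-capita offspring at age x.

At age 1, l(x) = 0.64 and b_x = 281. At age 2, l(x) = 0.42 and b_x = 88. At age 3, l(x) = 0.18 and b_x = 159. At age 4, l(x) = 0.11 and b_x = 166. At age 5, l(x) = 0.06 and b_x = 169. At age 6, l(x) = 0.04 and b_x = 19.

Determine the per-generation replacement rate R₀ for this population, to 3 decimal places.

R₀ = Σ l(x) b_x:
  age 1: 0.64 × 281 = 179.8400
  age 2: 0.42 × 88 = 36.9600
  age 3: 0.18 × 159 = 28.6200
  age 4: 0.11 × 166 = 18.2600
  age 5: 0.06 × 169 = 10.1400
  age 6: 0.04 × 19 = 0.7600
R₀ = 179.8400 + 36.9600 + 28.6200 + 18.2600 + 10.1400 + 0.7600 = 274.5800

274.580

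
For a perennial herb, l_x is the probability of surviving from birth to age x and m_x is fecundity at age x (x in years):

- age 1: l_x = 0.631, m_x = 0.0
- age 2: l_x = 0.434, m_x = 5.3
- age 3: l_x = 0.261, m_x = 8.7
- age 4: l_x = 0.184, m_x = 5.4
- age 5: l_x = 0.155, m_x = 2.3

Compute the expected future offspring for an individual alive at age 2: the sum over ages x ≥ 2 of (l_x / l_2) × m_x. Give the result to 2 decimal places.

l_2 = 0.434. Conditional survival from age 2 to x is l_x / l_2.
  x=2: (0.434/0.434) × 5.3 = 5.3000
  x=3: (0.261/0.434) × 8.7 = 5.2320
  x=4: (0.184/0.434) × 5.4 = 2.2894
  x=5: (0.155/0.434) × 2.3 = 0.8214
Sum = 5.3000 + 5.2320 + 2.2894 + 0.8214 = 13.6429

13.64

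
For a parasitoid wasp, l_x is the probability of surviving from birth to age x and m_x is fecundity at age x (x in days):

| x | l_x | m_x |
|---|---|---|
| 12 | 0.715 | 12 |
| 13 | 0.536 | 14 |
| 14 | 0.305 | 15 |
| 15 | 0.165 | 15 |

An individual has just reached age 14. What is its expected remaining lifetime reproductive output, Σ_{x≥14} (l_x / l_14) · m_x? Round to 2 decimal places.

23.11

l_14 = 0.305. Conditional survival from age 14 to x is l_x / l_14.
  x=14: (0.305/0.305) × 15 = 15.0000
  x=15: (0.165/0.305) × 15 = 8.1148
Sum = 15.0000 + 8.1148 = 23.1148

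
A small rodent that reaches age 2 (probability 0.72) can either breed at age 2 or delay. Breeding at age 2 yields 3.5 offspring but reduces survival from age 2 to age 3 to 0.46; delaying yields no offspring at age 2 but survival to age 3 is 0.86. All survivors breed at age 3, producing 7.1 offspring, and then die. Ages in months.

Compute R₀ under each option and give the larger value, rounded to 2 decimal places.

breed at age 2: R₀ = 0.72 × (3.5 + 0.46 × 7.1) = 0.72 × 6.7660 = 4.8715
delay to age 3: R₀ = 0.72 × (0.86 × 7.1) = 0.72 × 6.1060 = 4.3963
Higher: breed at age 2 (4.8715).

4.87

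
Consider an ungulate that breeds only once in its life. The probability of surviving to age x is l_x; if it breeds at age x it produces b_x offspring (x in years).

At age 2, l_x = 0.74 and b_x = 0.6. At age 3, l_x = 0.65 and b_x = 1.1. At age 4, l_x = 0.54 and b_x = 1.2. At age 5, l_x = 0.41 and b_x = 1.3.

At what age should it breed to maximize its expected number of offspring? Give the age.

3

Expected offspring if breeding at age x = l_x × b_x:
  age 2: 0.74 × 0.6 = 0.444
  age 3: 0.65 × 1.1 = 0.715
  age 4: 0.54 × 1.2 = 0.648
  age 5: 0.41 × 1.3 = 0.533
Maximum at age 3 (0.715).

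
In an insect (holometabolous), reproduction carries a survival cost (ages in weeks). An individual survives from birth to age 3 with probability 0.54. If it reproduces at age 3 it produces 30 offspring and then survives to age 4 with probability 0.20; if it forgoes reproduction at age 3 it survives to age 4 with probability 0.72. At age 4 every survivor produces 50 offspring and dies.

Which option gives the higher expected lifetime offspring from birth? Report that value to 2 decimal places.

21.60

breed at age 3: R₀ = 0.54 × (30 + 0.20 × 50) = 0.54 × 40.0000 = 21.6000
delay to age 4: R₀ = 0.54 × (0.72 × 50) = 0.54 × 36.0000 = 19.4400
Higher: breed at age 3 (21.6000).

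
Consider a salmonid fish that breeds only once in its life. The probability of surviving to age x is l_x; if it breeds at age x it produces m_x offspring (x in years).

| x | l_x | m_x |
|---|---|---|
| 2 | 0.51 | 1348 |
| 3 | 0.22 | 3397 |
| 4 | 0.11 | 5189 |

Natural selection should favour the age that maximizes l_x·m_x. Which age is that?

3

Expected offspring if breeding at age x = l_x × m_x:
  age 2: 0.51 × 1348 = 687.480
  age 3: 0.22 × 3397 = 747.340
  age 4: 0.11 × 5189 = 570.790
Maximum at age 3 (747.340).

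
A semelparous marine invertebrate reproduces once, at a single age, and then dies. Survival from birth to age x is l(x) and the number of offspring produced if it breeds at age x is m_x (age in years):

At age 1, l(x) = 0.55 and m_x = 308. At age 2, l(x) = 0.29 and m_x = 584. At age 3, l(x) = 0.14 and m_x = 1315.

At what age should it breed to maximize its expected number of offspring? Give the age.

3

Expected offspring if breeding at age x = l(x) × m_x:
  age 1: 0.55 × 308 = 169.400
  age 2: 0.29 × 584 = 169.360
  age 3: 0.14 × 1315 = 184.100
Maximum at age 3 (184.100).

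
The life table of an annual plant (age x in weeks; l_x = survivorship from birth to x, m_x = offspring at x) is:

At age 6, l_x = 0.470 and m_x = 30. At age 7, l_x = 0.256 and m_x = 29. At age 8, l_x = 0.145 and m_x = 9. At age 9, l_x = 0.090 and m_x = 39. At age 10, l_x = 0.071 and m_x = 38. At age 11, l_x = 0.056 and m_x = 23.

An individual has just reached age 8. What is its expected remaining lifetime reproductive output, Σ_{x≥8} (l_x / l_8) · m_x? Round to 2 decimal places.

l_8 = 0.145. Conditional survival from age 8 to x is l_x / l_8.
  x=8: (0.145/0.145) × 9 = 9.0000
  x=9: (0.090/0.145) × 39 = 24.2069
  x=10: (0.071/0.145) × 38 = 18.6069
  x=11: (0.056/0.145) × 23 = 8.8828
Sum = 9.0000 + 24.2069 + 18.6069 + 8.8828 = 60.6966

60.70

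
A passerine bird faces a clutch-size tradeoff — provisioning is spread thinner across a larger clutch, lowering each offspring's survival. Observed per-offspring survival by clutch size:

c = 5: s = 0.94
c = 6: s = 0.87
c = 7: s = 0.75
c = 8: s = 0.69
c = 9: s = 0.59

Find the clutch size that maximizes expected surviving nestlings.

8

Expected surviving nestlings = c × s(c):
  c=5: 5 × 0.94 = 4.700
  c=6: 6 × 0.87 = 5.220
  c=7: 7 × 0.75 = 5.250
  c=8: 8 × 0.69 = 5.520
  c=9: 9 × 0.59 = 5.310
Maximum at c = 8 (5.520 surviving nestlings).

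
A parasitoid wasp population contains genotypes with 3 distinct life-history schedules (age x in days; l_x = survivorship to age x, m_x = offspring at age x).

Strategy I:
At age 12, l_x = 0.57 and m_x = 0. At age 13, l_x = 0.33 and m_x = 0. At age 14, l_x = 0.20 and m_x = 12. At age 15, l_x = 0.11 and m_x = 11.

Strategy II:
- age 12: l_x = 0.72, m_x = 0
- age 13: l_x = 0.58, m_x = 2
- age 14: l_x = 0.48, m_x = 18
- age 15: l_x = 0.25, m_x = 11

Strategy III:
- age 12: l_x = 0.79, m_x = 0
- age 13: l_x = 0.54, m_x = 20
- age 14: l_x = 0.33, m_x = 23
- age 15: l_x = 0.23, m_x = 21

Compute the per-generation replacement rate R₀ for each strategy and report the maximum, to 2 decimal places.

23.22

Strategy I: R₀ = 0.57×0 + 0.33×0 + 0.20×12 + 0.11×11 = 3.6100
Strategy II: R₀ = 0.72×0 + 0.58×2 + 0.48×18 + 0.25×11 = 12.5500
Strategy III: R₀ = 0.79×0 + 0.54×20 + 0.33×23 + 0.23×21 = 23.2200
Highest R₀: strategy III with 23.2200.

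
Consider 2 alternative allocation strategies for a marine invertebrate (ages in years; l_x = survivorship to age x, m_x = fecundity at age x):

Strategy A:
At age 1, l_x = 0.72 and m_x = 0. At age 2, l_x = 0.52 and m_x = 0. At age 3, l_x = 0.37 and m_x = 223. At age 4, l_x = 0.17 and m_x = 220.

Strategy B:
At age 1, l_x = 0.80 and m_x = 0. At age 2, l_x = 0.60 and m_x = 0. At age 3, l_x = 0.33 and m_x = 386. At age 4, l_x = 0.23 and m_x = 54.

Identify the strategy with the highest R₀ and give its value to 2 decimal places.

139.80

Strategy A: R₀ = 0.72×0 + 0.52×0 + 0.37×223 + 0.17×220 = 119.9100
Strategy B: R₀ = 0.80×0 + 0.60×0 + 0.33×386 + 0.23×54 = 139.8000
Highest R₀: strategy B with 139.8000.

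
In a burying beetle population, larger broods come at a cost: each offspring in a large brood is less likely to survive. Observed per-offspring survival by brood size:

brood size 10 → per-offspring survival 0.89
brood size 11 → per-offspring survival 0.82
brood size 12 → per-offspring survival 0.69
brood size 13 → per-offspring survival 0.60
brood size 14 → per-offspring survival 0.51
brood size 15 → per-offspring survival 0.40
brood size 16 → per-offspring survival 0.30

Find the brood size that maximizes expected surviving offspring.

Expected surviving offspring = c × s(c):
  c=10: 10 × 0.89 = 8.900
  c=11: 11 × 0.82 = 9.020
  c=12: 12 × 0.69 = 8.280
  c=13: 13 × 0.60 = 7.800
  c=14: 14 × 0.51 = 7.140
  c=15: 15 × 0.40 = 6.000
  c=16: 16 × 0.30 = 4.800
Maximum at c = 11 (9.020 surviving offspring).

11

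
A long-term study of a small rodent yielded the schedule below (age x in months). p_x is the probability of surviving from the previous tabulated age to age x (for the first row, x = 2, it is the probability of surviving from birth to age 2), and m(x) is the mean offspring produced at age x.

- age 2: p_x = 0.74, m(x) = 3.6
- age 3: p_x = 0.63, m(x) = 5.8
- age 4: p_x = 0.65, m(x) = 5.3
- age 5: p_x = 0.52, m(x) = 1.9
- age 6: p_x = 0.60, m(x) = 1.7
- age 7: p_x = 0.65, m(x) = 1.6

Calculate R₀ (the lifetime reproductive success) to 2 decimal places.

7.53

Survivorship from birth: l_x = p_2·p_3·…·p_x.
  l_2 = 0.74000
  l_3 = 0.46620
  l_4 = 0.30303
  l_5 = 0.15758
  l_6 = 0.09455
  l_7 = 0.06145
R₀ = Σ l_x m(x):
  age 2: 0.74000 × 3.6 = 2.6640
  age 3: 0.46620 × 5.8 = 2.7040
  age 4: 0.30303 × 5.3 = 1.6061
  age 5: 0.15758 × 1.9 = 0.2994
  age 6: 0.09455 × 1.7 = 0.1607
  age 7: 0.06145 × 1.6 = 0.0983
R₀ = 2.6640 + 2.7040 + 1.6061 + 0.2994 + 0.1607 + 0.0983 = 7.5325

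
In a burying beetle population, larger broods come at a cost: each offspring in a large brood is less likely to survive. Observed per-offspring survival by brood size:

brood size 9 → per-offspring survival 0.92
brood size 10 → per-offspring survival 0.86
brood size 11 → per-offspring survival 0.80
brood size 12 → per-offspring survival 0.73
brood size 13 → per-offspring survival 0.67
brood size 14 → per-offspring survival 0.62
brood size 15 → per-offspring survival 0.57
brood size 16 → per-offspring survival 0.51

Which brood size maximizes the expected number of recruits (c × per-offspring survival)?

Expected recruits = c × s(c):
  c=9: 9 × 0.92 = 8.280
  c=10: 10 × 0.86 = 8.600
  c=11: 11 × 0.80 = 8.800
  c=12: 12 × 0.73 = 8.760
  c=13: 13 × 0.67 = 8.710
  c=14: 14 × 0.62 = 8.680
  c=15: 15 × 0.57 = 8.550
  c=16: 16 × 0.51 = 8.160
Maximum at c = 11 (8.800 recruits).

11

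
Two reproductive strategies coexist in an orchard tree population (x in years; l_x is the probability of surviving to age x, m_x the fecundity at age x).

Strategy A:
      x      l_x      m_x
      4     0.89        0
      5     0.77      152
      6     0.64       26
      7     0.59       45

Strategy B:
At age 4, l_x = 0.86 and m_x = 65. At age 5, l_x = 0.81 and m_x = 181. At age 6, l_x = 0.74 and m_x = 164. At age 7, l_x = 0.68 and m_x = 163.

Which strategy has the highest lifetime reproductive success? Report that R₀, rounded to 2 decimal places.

434.71

Strategy A: R₀ = 0.89×0 + 0.77×152 + 0.64×26 + 0.59×45 = 160.2300
Strategy B: R₀ = 0.86×65 + 0.81×181 + 0.74×164 + 0.68×163 = 434.7100
Highest R₀: strategy B with 434.7100.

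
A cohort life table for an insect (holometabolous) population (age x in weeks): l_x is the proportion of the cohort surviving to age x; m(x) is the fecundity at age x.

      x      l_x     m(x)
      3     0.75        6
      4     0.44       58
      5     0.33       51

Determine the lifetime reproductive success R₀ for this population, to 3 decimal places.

46.850

R₀ = Σ l_x m(x):
  age 3: 0.75 × 6 = 4.5000
  age 4: 0.44 × 58 = 25.5200
  age 5: 0.33 × 51 = 16.8300
R₀ = 4.5000 + 25.5200 + 16.8300 = 46.8500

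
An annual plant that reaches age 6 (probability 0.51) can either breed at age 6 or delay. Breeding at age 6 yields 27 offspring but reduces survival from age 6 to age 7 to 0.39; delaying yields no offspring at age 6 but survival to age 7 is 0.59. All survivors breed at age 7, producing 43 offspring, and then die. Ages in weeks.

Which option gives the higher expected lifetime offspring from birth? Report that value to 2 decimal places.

22.32

breed at age 6: R₀ = 0.51 × (27 + 0.39 × 43) = 0.51 × 43.7700 = 22.3227
delay to age 7: R₀ = 0.51 × (0.59 × 43) = 0.51 × 25.3700 = 12.9387
Higher: breed at age 6 (22.3227).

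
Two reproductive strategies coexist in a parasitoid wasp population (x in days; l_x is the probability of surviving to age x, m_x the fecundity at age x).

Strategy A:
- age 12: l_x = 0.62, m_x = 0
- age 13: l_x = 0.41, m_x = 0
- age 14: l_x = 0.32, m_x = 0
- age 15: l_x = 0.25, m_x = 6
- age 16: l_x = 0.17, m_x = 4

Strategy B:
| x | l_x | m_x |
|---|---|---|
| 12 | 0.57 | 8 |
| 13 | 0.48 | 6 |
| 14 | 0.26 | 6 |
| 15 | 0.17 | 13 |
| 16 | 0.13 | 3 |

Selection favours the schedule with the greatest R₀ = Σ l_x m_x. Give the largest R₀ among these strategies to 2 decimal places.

11.60

Strategy A: R₀ = 0.62×0 + 0.41×0 + 0.32×0 + 0.25×6 + 0.17×4 = 2.1800
Strategy B: R₀ = 0.57×8 + 0.48×6 + 0.26×6 + 0.17×13 + 0.13×3 = 11.6000
Highest R₀: strategy B with 11.6000.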